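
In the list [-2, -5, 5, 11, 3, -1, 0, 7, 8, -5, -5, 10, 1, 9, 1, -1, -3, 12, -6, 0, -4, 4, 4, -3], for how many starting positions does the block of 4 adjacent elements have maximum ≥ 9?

14

(-2, -5, 5, 11) → max 11  ≥ 9 ✓
(-5, 5, 11, 3) → max 11  ≥ 9 ✓
(5, 11, 3, -1) → max 11  ≥ 9 ✓
(11, 3, -1, 0) → max 11  ≥ 9 ✓
(3, -1, 0, 7) → max 7
(-1, 0, 7, 8) → max 8
(0, 7, 8, -5) → max 8
(7, 8, -5, -5) → max 8
(8, -5, -5, 10) → max 10  ≥ 9 ✓
(-5, -5, 10, 1) → max 10  ≥ 9 ✓
(-5, 10, 1, 9) → max 10  ≥ 9 ✓
(10, 1, 9, 1) → max 10  ≥ 9 ✓
(1, 9, 1, -1) → max 9  ≥ 9 ✓
(9, 1, -1, -3) → max 9  ≥ 9 ✓
(1, -1, -3, 12) → max 12  ≥ 9 ✓
(-1, -3, 12, -6) → max 12  ≥ 9 ✓
(-3, 12, -6, 0) → max 12  ≥ 9 ✓
(12, -6, 0, -4) → max 12  ≥ 9 ✓
(-6, 0, -4, 4) → max 4
(0, -4, 4, 4) → max 4
(-4, 4, 4, -3) → max 4
14 windows satisfy the condition.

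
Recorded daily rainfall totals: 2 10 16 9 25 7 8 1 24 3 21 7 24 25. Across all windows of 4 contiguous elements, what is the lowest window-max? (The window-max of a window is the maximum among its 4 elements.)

[2, 10, 16, 9] → max 16
[10, 16, 9, 25] → max 25
[16, 9, 25, 7] → max 25
[9, 25, 7, 8] → max 25
[25, 7, 8, 1] → max 25
[7, 8, 1, 24] → max 24
[8, 1, 24, 3] → max 24
[1, 24, 3, 21] → max 24
[24, 3, 21, 7] → max 24
[3, 21, 7, 24] → max 24
[21, 7, 24, 25] → max 25
Lowest of these is 16.

16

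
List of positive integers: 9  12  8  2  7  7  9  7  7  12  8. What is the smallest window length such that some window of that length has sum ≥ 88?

add 9: running sum 9 < 88
add 12: running sum 21 < 88
add 8: running sum 29 < 88
add 2: running sum 31 < 88
add 7: running sum 38 < 88
add 7: running sum 45 < 88
add 9: running sum 54 < 88
add 7: running sum 61 < 88
add 7: running sum 68 < 88
add 12: running sum 80 < 88
end 10: [9, 12, 8, 2, 7, 7, 9, 7, 7, 12, 8] sum 88, len 11
Shortest qualifying length: 11.

11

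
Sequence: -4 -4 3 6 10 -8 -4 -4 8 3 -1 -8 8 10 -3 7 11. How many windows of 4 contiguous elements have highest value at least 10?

8

[-4, -4, 3, 6] → max 6
[-4, 3, 6, 10] → max 10  ≥ 10 ✓
[3, 6, 10, -8] → max 10  ≥ 10 ✓
[6, 10, -8, -4] → max 10  ≥ 10 ✓
[10, -8, -4, -4] → max 10  ≥ 10 ✓
[-8, -4, -4, 8] → max 8
[-4, -4, 8, 3] → max 8
[-4, 8, 3, -1] → max 8
[8, 3, -1, -8] → max 8
[3, -1, -8, 8] → max 8
[-1, -8, 8, 10] → max 10  ≥ 10 ✓
[-8, 8, 10, -3] → max 10  ≥ 10 ✓
[8, 10, -3, 7] → max 10  ≥ 10 ✓
[10, -3, 7, 11] → max 11  ≥ 10 ✓
8 windows satisfy the condition.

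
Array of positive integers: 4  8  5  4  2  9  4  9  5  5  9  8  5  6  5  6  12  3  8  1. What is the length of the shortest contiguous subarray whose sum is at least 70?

10

add 4: running sum 4 < 70
add 8: running sum 12 < 70
add 5: running sum 17 < 70
add 4: running sum 21 < 70
add 2: running sum 23 < 70
add 9: running sum 32 < 70
add 4: running sum 36 < 70
add 9: running sum 45 < 70
add 5: running sum 50 < 70
add 5: running sum 55 < 70
add 9: running sum 64 < 70
end 11: [4, 8, 5, 4, 2, 9, 4, 9, 5, 5, 9, 8] sum 72, len 12
end 12: [8, 5, 4, 2, 9, 4, 9, 5, 5, 9, 8, 5] sum 73, len 12
end 13: [5, 4, 2, 9, 4, 9, 5, 5, 9, 8, 5, 6] sum 71, len 12
end 14: [4, 2, 9, 4, 9, 5, 5, 9, 8, 5, 6, 5] sum 71, len 12
end 15: [9, 4, 9, 5, 5, 9, 8, 5, 6, 5, 6] sum 71, len 11
end 16: [9, 5, 5, 9, 8, 5, 6, 5, 6, 12] sum 70, len 10
end 17: [9, 5, 5, 9, 8, 5, 6, 5, 6, 12, 3] sum 73, len 11
end 18: [5, 5, 9, 8, 5, 6, 5, 6, 12, 3, 8] sum 72, len 11
end 19: [5, 5, 9, 8, 5, 6, 5, 6, 12, 3, 8, 1] sum 73, len 12
Shortest qualifying length: 10.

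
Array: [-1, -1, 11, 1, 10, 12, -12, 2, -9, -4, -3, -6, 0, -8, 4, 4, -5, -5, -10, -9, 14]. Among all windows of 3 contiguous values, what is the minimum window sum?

-24

Each size-3 window and its sum:
(-1, -1, 11) → sum 9
(-1, 11, 1) → sum 11
(11, 1, 10) → sum 22
(1, 10, 12) → sum 23
(10, 12, -12) → sum 10
(12, -12, 2) → sum 2
(-12, 2, -9) → sum -19
(2, -9, -4) → sum -11
(-9, -4, -3) → sum -16
(-4, -3, -6) → sum -13
(-3, -6, 0) → sum -9
(-6, 0, -8) → sum -14
(0, -8, 4) → sum -4
(-8, 4, 4) → sum 0
(4, 4, -5) → sum 3
(4, -5, -5) → sum -6
(-5, -5, -10) → sum -20
(-5, -10, -9) → sum -24
(-10, -9, 14) → sum -5
Minimum of these is -24.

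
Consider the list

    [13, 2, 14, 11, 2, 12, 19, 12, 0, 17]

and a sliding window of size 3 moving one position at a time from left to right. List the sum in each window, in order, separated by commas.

[13, 2, 14] → sum 29
[2, 14, 11] → sum 27
[14, 11, 2] → sum 27
[11, 2, 12] → sum 25
[2, 12, 19] → sum 33
[12, 19, 12] → sum 43
[19, 12, 0] → sum 31
[12, 0, 17] → sum 29

29, 27, 27, 25, 33, 43, 31, 29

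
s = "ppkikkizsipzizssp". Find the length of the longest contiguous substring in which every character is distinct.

4

add p: [p] len 1
add p (repeat p, move left end past it): [p] len 1
add k: [p, k] len 2
add i: [p, k, i] len 3
add k (repeat k, move left end past it): [i, k] len 2
add k (repeat k, move left end past it): [k] len 1
add i: [k, i] len 2
add z: [k, i, z] len 3
add s: [k, i, z, s] len 4
add i (repeat i, move left end past it): [z, s, i] len 3
add p: [z, s, i, p] len 4
add z (repeat z, move left end past it): [s, i, p, z] len 4
add i (repeat i, move left end past it): [p, z, i] len 3
add z (repeat z, move left end past it): [i, z] len 2
add s: [i, z, s] len 3
add s (repeat s, move left end past it): [s] len 1
add p: [s, p] len 2
Longest all-distinct length: 4.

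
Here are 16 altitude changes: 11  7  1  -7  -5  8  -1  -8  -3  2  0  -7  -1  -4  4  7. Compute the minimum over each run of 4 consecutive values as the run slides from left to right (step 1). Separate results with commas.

Sliding a size-4 window across the 16 values:
(11, 7, 1, -7) → min -7
(7, 1, -7, -5) → min -7
(1, -7, -5, 8) → min -7
(-7, -5, 8, -1) → min -7
(-5, 8, -1, -8) → min -8
(8, -1, -8, -3) → min -8
(-1, -8, -3, 2) → min -8
(-8, -3, 2, 0) → min -8
(-3, 2, 0, -7) → min -7
(2, 0, -7, -1) → min -7
(0, -7, -1, -4) → min -7
(-7, -1, -4, 4) → min -7
(-1, -4, 4, 7) → min -4

-7, -7, -7, -7, -8, -8, -8, -8, -7, -7, -7, -7, -4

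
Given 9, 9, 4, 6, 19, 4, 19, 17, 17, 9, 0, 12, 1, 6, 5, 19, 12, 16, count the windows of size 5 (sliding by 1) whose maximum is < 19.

4

[9, 9, 4, 6, 19] → max 19
[9, 4, 6, 19, 4] → max 19
[4, 6, 19, 4, 19] → max 19
[6, 19, 4, 19, 17] → max 19
[19, 4, 19, 17, 17] → max 19
[4, 19, 17, 17, 9] → max 19
[19, 17, 17, 9, 0] → max 19
[17, 17, 9, 0, 12] → max 17  < 19 ✓
[17, 9, 0, 12, 1] → max 17  < 19 ✓
[9, 0, 12, 1, 6] → max 12  < 19 ✓
[0, 12, 1, 6, 5] → max 12  < 19 ✓
[12, 1, 6, 5, 19] → max 19
[1, 6, 5, 19, 12] → max 19
[6, 5, 19, 12, 16] → max 19
4 windows satisfy the condition.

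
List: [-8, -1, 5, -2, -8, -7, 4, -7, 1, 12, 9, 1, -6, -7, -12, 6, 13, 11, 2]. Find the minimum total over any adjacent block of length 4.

-24

[-8, -1, 5, -2] → sum -6
[-1, 5, -2, -8] → sum -6
[5, -2, -8, -7] → sum -12
[-2, -8, -7, 4] → sum -13
[-8, -7, 4, -7] → sum -18
[-7, 4, -7, 1] → sum -9
[4, -7, 1, 12] → sum 10
[-7, 1, 12, 9] → sum 15
[1, 12, 9, 1] → sum 23
[12, 9, 1, -6] → sum 16
[9, 1, -6, -7] → sum -3
[1, -6, -7, -12] → sum -24
[-6, -7, -12, 6] → sum -19
[-7, -12, 6, 13] → sum 0
[-12, 6, 13, 11] → sum 18
[6, 13, 11, 2] → sum 32
Minimum of these is -24.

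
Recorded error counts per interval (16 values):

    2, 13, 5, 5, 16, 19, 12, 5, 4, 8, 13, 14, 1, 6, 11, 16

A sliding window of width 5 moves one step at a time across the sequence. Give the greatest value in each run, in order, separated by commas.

2 13 5 5 16 → max 16
13 5 5 16 19 → max 19
5 5 16 19 12 → max 19
5 16 19 12 5 → max 19
16 19 12 5 4 → max 19
19 12 5 4 8 → max 19
12 5 4 8 13 → max 13
5 4 8 13 14 → max 14
4 8 13 14 1 → max 14
8 13 14 1 6 → max 14
13 14 1 6 11 → max 14
14 1 6 11 16 → max 16

16, 19, 19, 19, 19, 19, 13, 14, 14, 14, 14, 16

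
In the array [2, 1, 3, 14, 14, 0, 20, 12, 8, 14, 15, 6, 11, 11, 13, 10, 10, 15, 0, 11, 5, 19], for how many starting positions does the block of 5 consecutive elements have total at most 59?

2 1 3 14 14 → sum 34  ≤ 59 ✓
1 3 14 14 0 → sum 32  ≤ 59 ✓
3 14 14 0 20 → sum 51  ≤ 59 ✓
14 14 0 20 12 → sum 60
14 0 20 12 8 → sum 54  ≤ 59 ✓
0 20 12 8 14 → sum 54  ≤ 59 ✓
20 12 8 14 15 → sum 69
12 8 14 15 6 → sum 55  ≤ 59 ✓
8 14 15 6 11 → sum 54  ≤ 59 ✓
14 15 6 11 11 → sum 57  ≤ 59 ✓
15 6 11 11 13 → sum 56  ≤ 59 ✓
6 11 11 13 10 → sum 51  ≤ 59 ✓
11 11 13 10 10 → sum 55  ≤ 59 ✓
11 13 10 10 15 → sum 59  ≤ 59 ✓
13 10 10 15 0 → sum 48  ≤ 59 ✓
10 10 15 0 11 → sum 46  ≤ 59 ✓
10 15 0 11 5 → sum 41  ≤ 59 ✓
15 0 11 5 19 → sum 50  ≤ 59 ✓
16 windows satisfy the condition.

16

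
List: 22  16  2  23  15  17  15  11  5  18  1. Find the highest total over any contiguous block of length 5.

81

22 16 2 23 15 → sum 78
16 2 23 15 17 → sum 73
2 23 15 17 15 → sum 72
23 15 17 15 11 → sum 81
15 17 15 11 5 → sum 63
17 15 11 5 18 → sum 66
15 11 5 18 1 → sum 50
Highest of these is 81.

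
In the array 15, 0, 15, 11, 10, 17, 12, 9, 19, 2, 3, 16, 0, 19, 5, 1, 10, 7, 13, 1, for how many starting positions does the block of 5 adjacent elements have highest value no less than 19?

(15, 0, 15, 11, 10) → max 15
(0, 15, 11, 10, 17) → max 17
(15, 11, 10, 17, 12) → max 17
(11, 10, 17, 12, 9) → max 17
(10, 17, 12, 9, 19) → max 19  ≥ 19 ✓
(17, 12, 9, 19, 2) → max 19  ≥ 19 ✓
(12, 9, 19, 2, 3) → max 19  ≥ 19 ✓
(9, 19, 2, 3, 16) → max 19  ≥ 19 ✓
(19, 2, 3, 16, 0) → max 19  ≥ 19 ✓
(2, 3, 16, 0, 19) → max 19  ≥ 19 ✓
(3, 16, 0, 19, 5) → max 19  ≥ 19 ✓
(16, 0, 19, 5, 1) → max 19  ≥ 19 ✓
(0, 19, 5, 1, 10) → max 19  ≥ 19 ✓
(19, 5, 1, 10, 7) → max 19  ≥ 19 ✓
(5, 1, 10, 7, 13) → max 13
(1, 10, 7, 13, 1) → max 13
10 windows satisfy the condition.

10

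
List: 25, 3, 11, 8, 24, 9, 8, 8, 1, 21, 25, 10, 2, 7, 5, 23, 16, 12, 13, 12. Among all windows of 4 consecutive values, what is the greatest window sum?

64

Each size-4 window and its sum:
(25, 3, 11, 8) → sum 47
(3, 11, 8, 24) → sum 46
(11, 8, 24, 9) → sum 52
(8, 24, 9, 8) → sum 49
(24, 9, 8, 8) → sum 49
(9, 8, 8, 1) → sum 26
(8, 8, 1, 21) → sum 38
(8, 1, 21, 25) → sum 55
(1, 21, 25, 10) → sum 57
(21, 25, 10, 2) → sum 58
(25, 10, 2, 7) → sum 44
(10, 2, 7, 5) → sum 24
(2, 7, 5, 23) → sum 37
(7, 5, 23, 16) → sum 51
(5, 23, 16, 12) → sum 56
(23, 16, 12, 13) → sum 64
(16, 12, 13, 12) → sum 53
Greatest of these is 64.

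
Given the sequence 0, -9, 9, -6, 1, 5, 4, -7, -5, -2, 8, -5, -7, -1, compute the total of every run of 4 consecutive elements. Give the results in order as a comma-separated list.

-6, -5, 9, 4, 3, -3, -10, -6, -4, -6, -5

(0, -9, 9, -6) → sum -6
(-9, 9, -6, 1) → sum -5
(9, -6, 1, 5) → sum 9
(-6, 1, 5, 4) → sum 4
(1, 5, 4, -7) → sum 3
(5, 4, -7, -5) → sum -3
(4, -7, -5, -2) → sum -10
(-7, -5, -2, 8) → sum -6
(-5, -2, 8, -5) → sum -4
(-2, 8, -5, -7) → sum -6
(8, -5, -7, -1) → sum -5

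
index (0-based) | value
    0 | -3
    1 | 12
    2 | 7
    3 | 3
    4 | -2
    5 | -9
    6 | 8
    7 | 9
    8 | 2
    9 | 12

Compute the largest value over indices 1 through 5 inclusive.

12

Elements at indices 1..5: 12, 7, 3, -2, -9
max(12, 7, 3, -2, -9) = 12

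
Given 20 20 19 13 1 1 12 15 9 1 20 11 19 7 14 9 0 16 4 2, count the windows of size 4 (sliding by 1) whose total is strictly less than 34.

(20, 20, 19, 13) → sum 72
(20, 19, 13, 1) → sum 53
(19, 13, 1, 1) → sum 34
(13, 1, 1, 12) → sum 27  < 34 ✓
(1, 1, 12, 15) → sum 29  < 34 ✓
(1, 12, 15, 9) → sum 37
(12, 15, 9, 1) → sum 37
(15, 9, 1, 20) → sum 45
(9, 1, 20, 11) → sum 41
(1, 20, 11, 19) → sum 51
(20, 11, 19, 7) → sum 57
(11, 19, 7, 14) → sum 51
(19, 7, 14, 9) → sum 49
(7, 14, 9, 0) → sum 30  < 34 ✓
(14, 9, 0, 16) → sum 39
(9, 0, 16, 4) → sum 29  < 34 ✓
(0, 16, 4, 2) → sum 22  < 34 ✓
5 windows satisfy the condition.

5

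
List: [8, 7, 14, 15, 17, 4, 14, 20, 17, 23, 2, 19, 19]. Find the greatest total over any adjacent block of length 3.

[8, 7, 14] → sum 29
[7, 14, 15] → sum 36
[14, 15, 17] → sum 46
[15, 17, 4] → sum 36
[17, 4, 14] → sum 35
[4, 14, 20] → sum 38
[14, 20, 17] → sum 51
[20, 17, 23] → sum 60
[17, 23, 2] → sum 42
[23, 2, 19] → sum 44
[2, 19, 19] → sum 40
Greatest of these is 60.

60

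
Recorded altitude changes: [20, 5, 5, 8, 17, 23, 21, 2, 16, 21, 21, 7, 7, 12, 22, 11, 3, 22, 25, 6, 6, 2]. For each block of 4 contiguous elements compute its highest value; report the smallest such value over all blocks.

17

(20, 5, 5, 8) → max 20
(5, 5, 8, 17) → max 17
(5, 8, 17, 23) → max 23
(8, 17, 23, 21) → max 23
(17, 23, 21, 2) → max 23
(23, 21, 2, 16) → max 23
(21, 2, 16, 21) → max 21
(2, 16, 21, 21) → max 21
(16, 21, 21, 7) → max 21
(21, 21, 7, 7) → max 21
(21, 7, 7, 12) → max 21
(7, 7, 12, 22) → max 22
(7, 12, 22, 11) → max 22
(12, 22, 11, 3) → max 22
(22, 11, 3, 22) → max 22
(11, 3, 22, 25) → max 25
(3, 22, 25, 6) → max 25
(22, 25, 6, 6) → max 25
(25, 6, 6, 2) → max 25
Smallest of these is 17.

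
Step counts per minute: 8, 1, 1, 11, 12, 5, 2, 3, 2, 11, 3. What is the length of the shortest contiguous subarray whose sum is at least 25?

Extend right; whenever the sum reaches 25, record the length and shrink from the left:
add 8: running sum 8 < 25
add 1: running sum 9 < 25
add 1: running sum 10 < 25
add 11: running sum 21 < 25
add 12: shortest ending here [1, 1, 11, 12] sum 25, len 4
add 5: shortest ending here [11, 12, 5] sum 28, len 3
add 2: shortest ending here [11, 12, 5, 2] sum 30, len 4
add 3: shortest ending here [11, 12, 5, 2, 3] sum 33, len 5
add 2: shortest ending here [11, 12, 5, 2, 3, 2] sum 35, len 6
add 11: shortest ending here [12, 5, 2, 3, 2, 11] sum 35, len 6
add 3: shortest ending here [5, 2, 3, 2, 11, 3] sum 26, len 6
Shortest qualifying length: 3.

3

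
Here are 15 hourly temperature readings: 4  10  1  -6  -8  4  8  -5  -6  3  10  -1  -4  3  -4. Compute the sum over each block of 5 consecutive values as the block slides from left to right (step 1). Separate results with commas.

(4, 10, 1, -6, -8) → sum 1
(10, 1, -6, -8, 4) → sum 1
(1, -6, -8, 4, 8) → sum -1
(-6, -8, 4, 8, -5) → sum -7
(-8, 4, 8, -5, -6) → sum -7
(4, 8, -5, -6, 3) → sum 4
(8, -5, -6, 3, 10) → sum 10
(-5, -6, 3, 10, -1) → sum 1
(-6, 3, 10, -1, -4) → sum 2
(3, 10, -1, -4, 3) → sum 11
(10, -1, -4, 3, -4) → sum 4

1, 1, -1, -7, -7, 4, 10, 1, 2, 11, 4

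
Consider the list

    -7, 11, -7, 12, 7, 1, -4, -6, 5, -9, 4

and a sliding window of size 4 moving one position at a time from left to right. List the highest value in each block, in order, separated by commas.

12, 12, 12, 12, 7, 5, 5, 5

-7 11 -7 12 → max 12
11 -7 12 7 → max 12
-7 12 7 1 → max 12
12 7 1 -4 → max 12
7 1 -4 -6 → max 7
1 -4 -6 5 → max 5
-4 -6 5 -9 → max 5
-6 5 -9 4 → max 5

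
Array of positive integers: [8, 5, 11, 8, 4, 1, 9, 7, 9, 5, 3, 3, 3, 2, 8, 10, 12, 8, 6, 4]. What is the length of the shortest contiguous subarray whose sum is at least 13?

add 8: running sum 8 < 13
end 1: [8, 5] sum 13, len 2
end 2: [5, 11] sum 16, len 2
end 3: [11, 8] sum 19, len 2
end 4: [11, 8, 4] sum 23, len 3
end 5: [8, 4, 1] sum 13, len 3
end 6: [4, 1, 9] sum 14, len 3
end 7: [9, 7] sum 16, len 2
end 8: [7, 9] sum 16, len 2
end 9: [9, 5] sum 14, len 2
end 10: [9, 5, 3] sum 17, len 3
end 11: [9, 5, 3, 3] sum 20, len 4
end 12: [5, 3, 3, 3] sum 14, len 4
end 13: [5, 3, 3, 3, 2] sum 16, len 5
end 14: [3, 2, 8] sum 13, len 3
end 15: [8, 10] sum 18, len 2
end 16: [10, 12] sum 22, len 2
end 17: [12, 8] sum 20, len 2
end 18: [8, 6] sum 14, len 2
end 19: [8, 6, 4] sum 18, len 3
Shortest qualifying length: 2.

2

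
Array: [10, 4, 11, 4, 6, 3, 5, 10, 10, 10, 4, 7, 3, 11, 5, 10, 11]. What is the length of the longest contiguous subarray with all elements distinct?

6

[10] len 1
[10, 4] len 2
[10, 4, 11] len 3
[11, 4] len 2
[11, 4, 6] len 3
[11, 4, 6, 3] len 4
[11, 4, 6, 3, 5] len 5
[11, 4, 6, 3, 5, 10] len 6
[10] len 1
[10] len 1
[10, 4] len 2
[10, 4, 7] len 3
[10, 4, 7, 3] len 4
[10, 4, 7, 3, 11] len 5
[10, 4, 7, 3, 11, 5] len 6
[4, 7, 3, 11, 5, 10] len 6
[5, 10, 11] len 3
Longest all-distinct length: 6.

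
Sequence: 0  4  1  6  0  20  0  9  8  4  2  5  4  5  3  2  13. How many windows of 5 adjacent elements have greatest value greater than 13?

[0, 4, 1, 6, 0] → max 6
[4, 1, 6, 0, 20] → max 20  > 13 ✓
[1, 6, 0, 20, 0] → max 20  > 13 ✓
[6, 0, 20, 0, 9] → max 20  > 13 ✓
[0, 20, 0, 9, 8] → max 20  > 13 ✓
[20, 0, 9, 8, 4] → max 20  > 13 ✓
[0, 9, 8, 4, 2] → max 9
[9, 8, 4, 2, 5] → max 9
[8, 4, 2, 5, 4] → max 8
[4, 2, 5, 4, 5] → max 5
[2, 5, 4, 5, 3] → max 5
[5, 4, 5, 3, 2] → max 5
[4, 5, 3, 2, 13] → max 13
5 windows satisfy the condition.

5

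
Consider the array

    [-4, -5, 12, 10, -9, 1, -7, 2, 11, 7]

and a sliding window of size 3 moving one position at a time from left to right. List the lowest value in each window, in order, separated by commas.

-5, -5, -9, -9, -9, -7, -7, 2

(-4, -5, 12) → min -5
(-5, 12, 10) → min -5
(12, 10, -9) → min -9
(10, -9, 1) → min -9
(-9, 1, -7) → min -9
(1, -7, 2) → min -7
(-7, 2, 11) → min -7
(2, 11, 7) → min 2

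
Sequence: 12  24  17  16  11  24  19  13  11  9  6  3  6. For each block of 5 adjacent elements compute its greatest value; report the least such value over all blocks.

Each size-5 window and its max:
(12, 24, 17, 16, 11) → max 24
(24, 17, 16, 11, 24) → max 24
(17, 16, 11, 24, 19) → max 24
(16, 11, 24, 19, 13) → max 24
(11, 24, 19, 13, 11) → max 24
(24, 19, 13, 11, 9) → max 24
(19, 13, 11, 9, 6) → max 19
(13, 11, 9, 6, 3) → max 13
(11, 9, 6, 3, 6) → max 11
Least of these is 11.

11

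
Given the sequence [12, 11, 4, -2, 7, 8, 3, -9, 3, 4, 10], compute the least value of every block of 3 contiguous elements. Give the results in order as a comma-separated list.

4, -2, -2, -2, 3, -9, -9, -9, 3

Sliding a size-3 window across the 11 values:
12 11 4 → min 4
11 4 -2 → min -2
4 -2 7 → min -2
-2 7 8 → min -2
7 8 3 → min 3
8 3 -9 → min -9
3 -9 3 → min -9
-9 3 4 → min -9
3 4 10 → min 3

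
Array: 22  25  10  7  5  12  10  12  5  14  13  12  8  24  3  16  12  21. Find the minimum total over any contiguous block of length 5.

44

Window sums for each of the 14 positions:
(22, 25, 10, 7, 5) → sum 69
(25, 10, 7, 5, 12) → sum 59
(10, 7, 5, 12, 10) → sum 44
(7, 5, 12, 10, 12) → sum 46
(5, 12, 10, 12, 5) → sum 44
(12, 10, 12, 5, 14) → sum 53
(10, 12, 5, 14, 13) → sum 54
(12, 5, 14, 13, 12) → sum 56
(5, 14, 13, 12, 8) → sum 52
(14, 13, 12, 8, 24) → sum 71
(13, 12, 8, 24, 3) → sum 60
(12, 8, 24, 3, 16) → sum 63
(8, 24, 3, 16, 12) → sum 63
(24, 3, 16, 12, 21) → sum 76
Minimum of these is 44.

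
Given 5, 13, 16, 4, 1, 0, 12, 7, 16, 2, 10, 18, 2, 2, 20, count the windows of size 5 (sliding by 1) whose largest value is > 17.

(5, 13, 16, 4, 1) → max 16
(13, 16, 4, 1, 0) → max 16
(16, 4, 1, 0, 12) → max 16
(4, 1, 0, 12, 7) → max 12
(1, 0, 12, 7, 16) → max 16
(0, 12, 7, 16, 2) → max 16
(12, 7, 16, 2, 10) → max 16
(7, 16, 2, 10, 18) → max 18  > 17 ✓
(16, 2, 10, 18, 2) → max 18  > 17 ✓
(2, 10, 18, 2, 2) → max 18  > 17 ✓
(10, 18, 2, 2, 20) → max 20  > 17 ✓
4 windows satisfy the condition.

4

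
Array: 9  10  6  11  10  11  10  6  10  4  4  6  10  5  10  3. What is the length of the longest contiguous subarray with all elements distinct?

[9] len 1
[9, 10] len 2
[9, 10, 6] len 3
[9, 10, 6, 11] len 4
[6, 11, 10] len 3
[10, 11] len 2
[11, 10] len 2
[11, 10, 6] len 3
[6, 10] len 2
[6, 10, 4] len 3
[4] len 1
[4, 6] len 2
[4, 6, 10] len 3
[4, 6, 10, 5] len 4
[5, 10] len 2
[5, 10, 3] len 3
Longest all-distinct length: 4.

4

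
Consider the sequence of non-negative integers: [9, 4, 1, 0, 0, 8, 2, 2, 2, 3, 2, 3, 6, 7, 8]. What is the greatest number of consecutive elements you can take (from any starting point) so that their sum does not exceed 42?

13

add 9: [9] sum 9, len 1
add 4: [9, 4] sum 13, len 2
add 1: [9, 4, 1] sum 14, len 3
add 0: [9, 4, 1, 0] sum 14, len 4
add 0: [9, 4, 1, 0, 0] sum 14, len 5
add 8: [9, 4, 1, 0, 0, 8] sum 22, len 6
add 2: [9, 4, 1, 0, 0, 8, 2] sum 24, len 7
add 2: [9, 4, 1, 0, 0, 8, 2, 2] sum 26, len 8
add 2: [9, 4, 1, 0, 0, 8, 2, 2, 2] sum 28, len 9
add 3: [9, 4, 1, 0, 0, 8, 2, 2, 2, 3] sum 31, len 10
add 2: [9, 4, 1, 0, 0, 8, 2, 2, 2, 3, 2] sum 33, len 11
add 3: [9, 4, 1, 0, 0, 8, 2, 2, 2, 3, 2, 3] sum 36, len 12
add 6: [9, 4, 1, 0, 0, 8, 2, 2, 2, 3, 2, 3, 6] sum 42, len 13
add 7: [4, 1, 0, 0, 8, 2, 2, 2, 3, 2, 3, 6, 7] sum 40, len 13
add 8: [2, 2, 2, 3, 2, 3, 6, 7, 8] sum 35, len 9
Longest length seen: 13.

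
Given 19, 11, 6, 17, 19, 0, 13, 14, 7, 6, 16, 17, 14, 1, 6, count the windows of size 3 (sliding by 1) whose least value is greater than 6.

2

(19, 11, 6) → min 6
(11, 6, 17) → min 6
(6, 17, 19) → min 6
(17, 19, 0) → min 0
(19, 0, 13) → min 0
(0, 13, 14) → min 0
(13, 14, 7) → min 7  > 6 ✓
(14, 7, 6) → min 6
(7, 6, 16) → min 6
(6, 16, 17) → min 6
(16, 17, 14) → min 14  > 6 ✓
(17, 14, 1) → min 1
(14, 1, 6) → min 1
2 windows satisfy the condition.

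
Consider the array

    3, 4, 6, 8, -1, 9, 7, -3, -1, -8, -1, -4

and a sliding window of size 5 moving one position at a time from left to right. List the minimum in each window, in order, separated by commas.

(3, 4, 6, 8, -1) → min -1
(4, 6, 8, -1, 9) → min -1
(6, 8, -1, 9, 7) → min -1
(8, -1, 9, 7, -3) → min -3
(-1, 9, 7, -3, -1) → min -3
(9, 7, -3, -1, -8) → min -8
(7, -3, -1, -8, -1) → min -8
(-3, -1, -8, -1, -4) → min -8

-1, -1, -1, -3, -3, -8, -8, -8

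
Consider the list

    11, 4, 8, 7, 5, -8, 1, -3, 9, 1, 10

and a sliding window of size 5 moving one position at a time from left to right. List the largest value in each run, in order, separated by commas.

11 4 8 7 5 → max 11
4 8 7 5 -8 → max 8
8 7 5 -8 1 → max 8
7 5 -8 1 -3 → max 7
5 -8 1 -3 9 → max 9
-8 1 -3 9 1 → max 9
1 -3 9 1 10 → max 10

11, 8, 8, 7, 9, 9, 10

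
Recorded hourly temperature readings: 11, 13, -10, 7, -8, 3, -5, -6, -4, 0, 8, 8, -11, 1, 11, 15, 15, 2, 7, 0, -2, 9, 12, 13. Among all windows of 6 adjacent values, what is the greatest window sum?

51

11 13 -10 7 -8 3 → sum 16
13 -10 7 -8 3 -5 → sum 0
-10 7 -8 3 -5 -6 → sum -19
7 -8 3 -5 -6 -4 → sum -13
-8 3 -5 -6 -4 0 → sum -20
3 -5 -6 -4 0 8 → sum -4
-5 -6 -4 0 8 8 → sum 1
-6 -4 0 8 8 -11 → sum -5
-4 0 8 8 -11 1 → sum 2
0 8 8 -11 1 11 → sum 17
8 8 -11 1 11 15 → sum 32
8 -11 1 11 15 15 → sum 39
-11 1 11 15 15 2 → sum 33
1 11 15 15 2 7 → sum 51
11 15 15 2 7 0 → sum 50
15 15 2 7 0 -2 → sum 37
15 2 7 0 -2 9 → sum 31
2 7 0 -2 9 12 → sum 28
7 0 -2 9 12 13 → sum 39
Greatest of these is 51.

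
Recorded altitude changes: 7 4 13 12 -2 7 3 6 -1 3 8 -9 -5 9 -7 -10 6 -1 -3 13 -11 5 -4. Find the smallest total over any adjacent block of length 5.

-22

7 4 13 12 -2 → sum 34
4 13 12 -2 7 → sum 34
13 12 -2 7 3 → sum 33
12 -2 7 3 6 → sum 26
-2 7 3 6 -1 → sum 13
7 3 6 -1 3 → sum 18
3 6 -1 3 8 → sum 19
6 -1 3 8 -9 → sum 7
-1 3 8 -9 -5 → sum -4
3 8 -9 -5 9 → sum 6
8 -9 -5 9 -7 → sum -4
-9 -5 9 -7 -10 → sum -22
-5 9 -7 -10 6 → sum -7
9 -7 -10 6 -1 → sum -3
-7 -10 6 -1 -3 → sum -15
-10 6 -1 -3 13 → sum 5
6 -1 -3 13 -11 → sum 4
-1 -3 13 -11 5 → sum 3
-3 13 -11 5 -4 → sum 0
Smallest of these is -22.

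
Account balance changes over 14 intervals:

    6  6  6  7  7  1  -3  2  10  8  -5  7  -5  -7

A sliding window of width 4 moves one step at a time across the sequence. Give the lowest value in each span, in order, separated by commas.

(6, 6, 6, 7) → min 6
(6, 6, 7, 7) → min 6
(6, 7, 7, 1) → min 1
(7, 7, 1, -3) → min -3
(7, 1, -3, 2) → min -3
(1, -3, 2, 10) → min -3
(-3, 2, 10, 8) → min -3
(2, 10, 8, -5) → min -5
(10, 8, -5, 7) → min -5
(8, -5, 7, -5) → min -5
(-5, 7, -5, -7) → min -7

6, 6, 1, -3, -3, -3, -3, -5, -5, -5, -7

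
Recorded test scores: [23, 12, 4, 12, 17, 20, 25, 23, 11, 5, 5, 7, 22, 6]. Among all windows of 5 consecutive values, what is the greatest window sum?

[23, 12, 4, 12, 17] → sum 68
[12, 4, 12, 17, 20] → sum 65
[4, 12, 17, 20, 25] → sum 78
[12, 17, 20, 25, 23] → sum 97
[17, 20, 25, 23, 11] → sum 96
[20, 25, 23, 11, 5] → sum 84
[25, 23, 11, 5, 5] → sum 69
[23, 11, 5, 5, 7] → sum 51
[11, 5, 5, 7, 22] → sum 50
[5, 5, 7, 22, 6] → sum 45
Greatest of these is 97.

97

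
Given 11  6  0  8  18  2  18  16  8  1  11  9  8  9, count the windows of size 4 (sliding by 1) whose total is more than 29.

11 6 0 8 → sum 25
6 0 8 18 → sum 32  > 29 ✓
0 8 18 2 → sum 28
8 18 2 18 → sum 46  > 29 ✓
18 2 18 16 → sum 54  > 29 ✓
2 18 16 8 → sum 44  > 29 ✓
18 16 8 1 → sum 43  > 29 ✓
16 8 1 11 → sum 36  > 29 ✓
8 1 11 9 → sum 29
1 11 9 8 → sum 29
11 9 8 9 → sum 37  > 29 ✓
7 windows satisfy the condition.

7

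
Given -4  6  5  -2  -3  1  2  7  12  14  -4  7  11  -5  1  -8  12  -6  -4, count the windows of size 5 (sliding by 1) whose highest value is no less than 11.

11

[-4, 6, 5, -2, -3] → max 6
[6, 5, -2, -3, 1] → max 6
[5, -2, -3, 1, 2] → max 5
[-2, -3, 1, 2, 7] → max 7
[-3, 1, 2, 7, 12] → max 12  ≥ 11 ✓
[1, 2, 7, 12, 14] → max 14  ≥ 11 ✓
[2, 7, 12, 14, -4] → max 14  ≥ 11 ✓
[7, 12, 14, -4, 7] → max 14  ≥ 11 ✓
[12, 14, -4, 7, 11] → max 14  ≥ 11 ✓
[14, -4, 7, 11, -5] → max 14  ≥ 11 ✓
[-4, 7, 11, -5, 1] → max 11  ≥ 11 ✓
[7, 11, -5, 1, -8] → max 11  ≥ 11 ✓
[11, -5, 1, -8, 12] → max 12  ≥ 11 ✓
[-5, 1, -8, 12, -6] → max 12  ≥ 11 ✓
[1, -8, 12, -6, -4] → max 12  ≥ 11 ✓
11 windows satisfy the condition.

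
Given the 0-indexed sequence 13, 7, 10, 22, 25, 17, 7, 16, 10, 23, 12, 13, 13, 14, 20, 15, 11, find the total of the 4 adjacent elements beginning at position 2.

74

Elements at indices 2..5: 10, 22, 25, 17
sum(10, 22, 25, 17) = 74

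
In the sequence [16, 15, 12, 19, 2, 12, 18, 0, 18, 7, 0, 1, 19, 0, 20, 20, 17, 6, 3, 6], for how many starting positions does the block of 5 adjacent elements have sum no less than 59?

7

16 15 12 19 2 → sum 64  ≥ 59 ✓
15 12 19 2 12 → sum 60  ≥ 59 ✓
12 19 2 12 18 → sum 63  ≥ 59 ✓
19 2 12 18 0 → sum 51
2 12 18 0 18 → sum 50
12 18 0 18 7 → sum 55
18 0 18 7 0 → sum 43
0 18 7 0 1 → sum 26
18 7 0 1 19 → sum 45
7 0 1 19 0 → sum 27
0 1 19 0 20 → sum 40
1 19 0 20 20 → sum 60  ≥ 59 ✓
19 0 20 20 17 → sum 76  ≥ 59 ✓
0 20 20 17 6 → sum 63  ≥ 59 ✓
20 20 17 6 3 → sum 66  ≥ 59 ✓
20 17 6 3 6 → sum 52
7 windows satisfy the condition.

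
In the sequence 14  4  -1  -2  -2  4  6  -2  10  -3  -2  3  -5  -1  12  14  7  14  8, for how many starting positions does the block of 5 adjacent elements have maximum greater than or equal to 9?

14 4 -1 -2 -2 → max 14  ≥ 9 ✓
4 -1 -2 -2 4 → max 4
-1 -2 -2 4 6 → max 6
-2 -2 4 6 -2 → max 6
-2 4 6 -2 10 → max 10  ≥ 9 ✓
4 6 -2 10 -3 → max 10  ≥ 9 ✓
6 -2 10 -3 -2 → max 10  ≥ 9 ✓
-2 10 -3 -2 3 → max 10  ≥ 9 ✓
10 -3 -2 3 -5 → max 10  ≥ 9 ✓
-3 -2 3 -5 -1 → max 3
-2 3 -5 -1 12 → max 12  ≥ 9 ✓
3 -5 -1 12 14 → max 14  ≥ 9 ✓
-5 -1 12 14 7 → max 14  ≥ 9 ✓
-1 12 14 7 14 → max 14  ≥ 9 ✓
12 14 7 14 8 → max 14  ≥ 9 ✓
11 windows satisfy the condition.

11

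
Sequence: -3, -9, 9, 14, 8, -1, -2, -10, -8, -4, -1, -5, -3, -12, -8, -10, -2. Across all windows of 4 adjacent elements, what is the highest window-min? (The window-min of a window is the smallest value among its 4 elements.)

Window mins for each of the 14 positions:
(-3, -9, 9, 14) → min -9
(-9, 9, 14, 8) → min -9
(9, 14, 8, -1) → min -1
(14, 8, -1, -2) → min -2
(8, -1, -2, -10) → min -10
(-1, -2, -10, -8) → min -10
(-2, -10, -8, -4) → min -10
(-10, -8, -4, -1) → min -10
(-8, -4, -1, -5) → min -8
(-4, -1, -5, -3) → min -5
(-1, -5, -3, -12) → min -12
(-5, -3, -12, -8) → min -12
(-3, -12, -8, -10) → min -12
(-12, -8, -10, -2) → min -12
Highest of these is -1.

-1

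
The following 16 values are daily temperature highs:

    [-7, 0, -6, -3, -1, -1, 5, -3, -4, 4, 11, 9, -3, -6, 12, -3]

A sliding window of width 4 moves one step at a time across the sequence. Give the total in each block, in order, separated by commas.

-16, -10, -11, 0, 0, -3, 2, 8, 20, 21, 11, 12, 0

(-7, 0, -6, -3) → sum -16
(0, -6, -3, -1) → sum -10
(-6, -3, -1, -1) → sum -11
(-3, -1, -1, 5) → sum 0
(-1, -1, 5, -3) → sum 0
(-1, 5, -3, -4) → sum -3
(5, -3, -4, 4) → sum 2
(-3, -4, 4, 11) → sum 8
(-4, 4, 11, 9) → sum 20
(4, 11, 9, -3) → sum 21
(11, 9, -3, -6) → sum 11
(9, -3, -6, 12) → sum 12
(-3, -6, 12, -3) → sum 0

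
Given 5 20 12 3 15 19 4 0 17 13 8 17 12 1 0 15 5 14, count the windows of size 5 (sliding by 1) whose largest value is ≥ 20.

[5, 20, 12, 3, 15] → max 20  ≥ 20 ✓
[20, 12, 3, 15, 19] → max 20  ≥ 20 ✓
[12, 3, 15, 19, 4] → max 19
[3, 15, 19, 4, 0] → max 19
[15, 19, 4, 0, 17] → max 19
[19, 4, 0, 17, 13] → max 19
[4, 0, 17, 13, 8] → max 17
[0, 17, 13, 8, 17] → max 17
[17, 13, 8, 17, 12] → max 17
[13, 8, 17, 12, 1] → max 17
[8, 17, 12, 1, 0] → max 17
[17, 12, 1, 0, 15] → max 17
[12, 1, 0, 15, 5] → max 15
[1, 0, 15, 5, 14] → max 15
2 windows satisfy the condition.

2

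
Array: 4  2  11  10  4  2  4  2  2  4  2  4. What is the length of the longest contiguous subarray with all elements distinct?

4

add 4: [4] len 1
add 2: [4, 2] len 2
add 11: [4, 2, 11] len 3
add 10: [4, 2, 11, 10] len 4
add 4 (repeat 4, move left end past it): [2, 11, 10, 4] len 4
add 2 (repeat 2, move left end past it): [11, 10, 4, 2] len 4
add 4 (repeat 4, move left end past it): [2, 4] len 2
add 2 (repeat 2, move left end past it): [4, 2] len 2
add 2 (repeat 2, move left end past it): [2] len 1
add 4: [2, 4] len 2
add 2 (repeat 2, move left end past it): [4, 2] len 2
add 4 (repeat 4, move left end past it): [2, 4] len 2
Longest all-distinct length: 4.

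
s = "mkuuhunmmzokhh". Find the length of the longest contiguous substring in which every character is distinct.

5

add m: [m] len 1
add k: [m, k] len 2
add u: [m, k, u] len 3
add u (repeat u, move left end past it): [u] len 1
add h: [u, h] len 2
add u (repeat u, move left end past it): [h, u] len 2
add n: [h, u, n] len 3
add m: [h, u, n, m] len 4
add m (repeat m, move left end past it): [m] len 1
add z: [m, z] len 2
add o: [m, z, o] len 3
add k: [m, z, o, k] len 4
add h: [m, z, o, k, h] len 5
add h (repeat h, move left end past it): [h] len 1
Longest all-distinct length: 5.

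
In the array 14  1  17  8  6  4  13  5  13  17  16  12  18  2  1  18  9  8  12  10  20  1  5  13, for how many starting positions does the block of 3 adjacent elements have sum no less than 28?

14 1 17 → sum 32  ≥ 28 ✓
1 17 8 → sum 26
17 8 6 → sum 31  ≥ 28 ✓
8 6 4 → sum 18
6 4 13 → sum 23
4 13 5 → sum 22
13 5 13 → sum 31  ≥ 28 ✓
5 13 17 → sum 35  ≥ 28 ✓
13 17 16 → sum 46  ≥ 28 ✓
17 16 12 → sum 45  ≥ 28 ✓
16 12 18 → sum 46  ≥ 28 ✓
12 18 2 → sum 32  ≥ 28 ✓
18 2 1 → sum 21
2 1 18 → sum 21
1 18 9 → sum 28  ≥ 28 ✓
18 9 8 → sum 35  ≥ 28 ✓
9 8 12 → sum 29  ≥ 28 ✓
8 12 10 → sum 30  ≥ 28 ✓
12 10 20 → sum 42  ≥ 28 ✓
10 20 1 → sum 31  ≥ 28 ✓
20 1 5 → sum 26
1 5 13 → sum 19
14 windows satisfy the condition.

14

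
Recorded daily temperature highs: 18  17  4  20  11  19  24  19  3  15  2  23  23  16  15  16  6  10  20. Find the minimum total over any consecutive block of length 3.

(18, 17, 4) → sum 39
(17, 4, 20) → sum 41
(4, 20, 11) → sum 35
(20, 11, 19) → sum 50
(11, 19, 24) → sum 54
(19, 24, 19) → sum 62
(24, 19, 3) → sum 46
(19, 3, 15) → sum 37
(3, 15, 2) → sum 20
(15, 2, 23) → sum 40
(2, 23, 23) → sum 48
(23, 23, 16) → sum 62
(23, 16, 15) → sum 54
(16, 15, 16) → sum 47
(15, 16, 6) → sum 37
(16, 6, 10) → sum 32
(6, 10, 20) → sum 36
Minimum of these is 20.

20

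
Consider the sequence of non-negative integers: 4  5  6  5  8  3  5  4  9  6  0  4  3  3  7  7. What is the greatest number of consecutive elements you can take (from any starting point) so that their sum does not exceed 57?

[4] sum 4 len 1
[4, 5] sum 9 len 2
[4, 5, 6] sum 15 len 3
[4, 5, 6, 5] sum 20 len 4
[4, 5, 6, 5, 8] sum 28 len 5
[4, 5, 6, 5, 8, 3] sum 31 len 6
[4, 5, 6, 5, 8, 3, 5] sum 36 len 7
[4, 5, 6, 5, 8, 3, 5, 4] sum 40 len 8
[4, 5, 6, 5, 8, 3, 5, 4, 9] sum 49 len 9
[4, 5, 6, 5, 8, 3, 5, 4, 9, 6] sum 55 len 10
[4, 5, 6, 5, 8, 3, 5, 4, 9, 6, 0] sum 55 len 11
[5, 6, 5, 8, 3, 5, 4, 9, 6, 0, 4] sum 55 len 11
[6, 5, 8, 3, 5, 4, 9, 6, 0, 4, 3] sum 53 len 11
[6, 5, 8, 3, 5, 4, 9, 6, 0, 4, 3, 3] sum 56 len 12
[5, 8, 3, 5, 4, 9, 6, 0, 4, 3, 3, 7] sum 57 len 12
[3, 5, 4, 9, 6, 0, 4, 3, 3, 7, 7] sum 51 len 11
Longest length seen: 12.

12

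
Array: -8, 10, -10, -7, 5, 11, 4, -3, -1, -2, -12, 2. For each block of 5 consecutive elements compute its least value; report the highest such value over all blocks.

-3

(-8, 10, -10, -7, 5) → min -10
(10, -10, -7, 5, 11) → min -10
(-10, -7, 5, 11, 4) → min -10
(-7, 5, 11, 4, -3) → min -7
(5, 11, 4, -3, -1) → min -3
(11, 4, -3, -1, -2) → min -3
(4, -3, -1, -2, -12) → min -12
(-3, -1, -2, -12, 2) → min -12
Highest of these is -3.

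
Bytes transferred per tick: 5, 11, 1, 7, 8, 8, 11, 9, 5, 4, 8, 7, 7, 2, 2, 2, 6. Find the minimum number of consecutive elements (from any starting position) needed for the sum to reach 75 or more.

add 5: running sum 5 < 75
add 11: running sum 16 < 75
add 1: running sum 17 < 75
add 7: running sum 24 < 75
add 8: running sum 32 < 75
add 8: running sum 40 < 75
add 11: running sum 51 < 75
add 9: running sum 60 < 75
add 5: running sum 65 < 75
add 4: running sum 69 < 75
add 8: shortest ending here [5, 11, 1, 7, 8, 8, 11, 9, 5, 4, 8] sum 77, len 11
add 7: shortest ending here [11, 1, 7, 8, 8, 11, 9, 5, 4, 8, 7] sum 79, len 11
add 7: shortest ending here [1, 7, 8, 8, 11, 9, 5, 4, 8, 7, 7] sum 75, len 11
add 2: shortest ending here [7, 8, 8, 11, 9, 5, 4, 8, 7, 7, 2] sum 76, len 11
add 2: shortest ending here [7, 8, 8, 11, 9, 5, 4, 8, 7, 7, 2, 2] sum 78, len 12
add 2: shortest ending here [7, 8, 8, 11, 9, 5, 4, 8, 7, 7, 2, 2, 2] sum 80, len 13
add 6: shortest ending here [8, 8, 11, 9, 5, 4, 8, 7, 7, 2, 2, 2, 6] sum 79, len 13
Shortest qualifying length: 11.

11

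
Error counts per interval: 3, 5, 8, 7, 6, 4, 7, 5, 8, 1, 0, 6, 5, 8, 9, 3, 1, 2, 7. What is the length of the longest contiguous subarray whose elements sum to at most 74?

Extend to the right; shrink from the left whenever the sum exceeds 74:
[3] sum 3 len 1
[3, 5] sum 8 len 2
[3, 5, 8] sum 16 len 3
[3, 5, 8, 7] sum 23 len 4
[3, 5, 8, 7, 6] sum 29 len 5
[3, 5, 8, 7, 6, 4] sum 33 len 6
[3, 5, 8, 7, 6, 4, 7] sum 40 len 7
[3, 5, 8, 7, 6, 4, 7, 5] sum 45 len 8
[3, 5, 8, 7, 6, 4, 7, 5, 8] sum 53 len 9
[3, 5, 8, 7, 6, 4, 7, 5, 8, 1] sum 54 len 10
[3, 5, 8, 7, 6, 4, 7, 5, 8, 1, 0] sum 54 len 11
[3, 5, 8, 7, 6, 4, 7, 5, 8, 1, 0, 6] sum 60 len 12
[3, 5, 8, 7, 6, 4, 7, 5, 8, 1, 0, 6, 5] sum 65 len 13
[3, 5, 8, 7, 6, 4, 7, 5, 8, 1, 0, 6, 5, 8] sum 73 len 14
[8, 7, 6, 4, 7, 5, 8, 1, 0, 6, 5, 8, 9] sum 74 len 13
[7, 6, 4, 7, 5, 8, 1, 0, 6, 5, 8, 9, 3] sum 69 len 13
[7, 6, 4, 7, 5, 8, 1, 0, 6, 5, 8, 9, 3, 1] sum 70 len 14
[7, 6, 4, 7, 5, 8, 1, 0, 6, 5, 8, 9, 3, 1, 2] sum 72 len 15
[6, 4, 7, 5, 8, 1, 0, 6, 5, 8, 9, 3, 1, 2, 7] sum 72 len 15
Longest length seen: 15.

15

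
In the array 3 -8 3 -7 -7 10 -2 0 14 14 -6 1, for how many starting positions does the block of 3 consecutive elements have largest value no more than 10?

6

[3, -8, 3] → max 3  ≤ 10 ✓
[-8, 3, -7] → max 3  ≤ 10 ✓
[3, -7, -7] → max 3  ≤ 10 ✓
[-7, -7, 10] → max 10  ≤ 10 ✓
[-7, 10, -2] → max 10  ≤ 10 ✓
[10, -2, 0] → max 10  ≤ 10 ✓
[-2, 0, 14] → max 14
[0, 14, 14] → max 14
[14, 14, -6] → max 14
[14, -6, 1] → max 14
6 windows satisfy the condition.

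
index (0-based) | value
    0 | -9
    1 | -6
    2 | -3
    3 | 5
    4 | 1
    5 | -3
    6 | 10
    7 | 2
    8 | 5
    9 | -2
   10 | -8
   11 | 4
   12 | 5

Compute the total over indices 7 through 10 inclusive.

Elements at indices 7..10: 2, 5, -2, -8
sum(2, 5, -2, -8) = -3

-3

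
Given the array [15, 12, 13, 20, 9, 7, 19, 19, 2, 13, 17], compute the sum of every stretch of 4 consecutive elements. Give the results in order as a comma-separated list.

60, 54, 49, 55, 54, 47, 53, 51

(15, 12, 13, 20) → sum 60
(12, 13, 20, 9) → sum 54
(13, 20, 9, 7) → sum 49
(20, 9, 7, 19) → sum 55
(9, 7, 19, 19) → sum 54
(7, 19, 19, 2) → sum 47
(19, 19, 2, 13) → sum 53
(19, 2, 13, 17) → sum 51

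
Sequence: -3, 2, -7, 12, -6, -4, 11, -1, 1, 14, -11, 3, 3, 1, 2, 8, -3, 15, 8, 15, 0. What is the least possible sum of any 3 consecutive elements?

-8

-3 2 -7 → sum -8
2 -7 12 → sum 7
-7 12 -6 → sum -1
12 -6 -4 → sum 2
-6 -4 11 → sum 1
-4 11 -1 → sum 6
11 -1 1 → sum 11
-1 1 14 → sum 14
1 14 -11 → sum 4
14 -11 3 → sum 6
-11 3 3 → sum -5
3 3 1 → sum 7
3 1 2 → sum 6
1 2 8 → sum 11
2 8 -3 → sum 7
8 -3 15 → sum 20
-3 15 8 → sum 20
15 8 15 → sum 38
8 15 0 → sum 23
Least of these is -8.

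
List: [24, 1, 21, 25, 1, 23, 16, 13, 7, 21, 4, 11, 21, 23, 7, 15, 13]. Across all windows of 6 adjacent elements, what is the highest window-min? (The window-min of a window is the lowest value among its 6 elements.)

7

Window mins for each of the 12 positions:
[24, 1, 21, 25, 1, 23] → min 1
[1, 21, 25, 1, 23, 16] → min 1
[21, 25, 1, 23, 16, 13] → min 1
[25, 1, 23, 16, 13, 7] → min 1
[1, 23, 16, 13, 7, 21] → min 1
[23, 16, 13, 7, 21, 4] → min 4
[16, 13, 7, 21, 4, 11] → min 4
[13, 7, 21, 4, 11, 21] → min 4
[7, 21, 4, 11, 21, 23] → min 4
[21, 4, 11, 21, 23, 7] → min 4
[4, 11, 21, 23, 7, 15] → min 4
[11, 21, 23, 7, 15, 13] → min 7
Highest of these is 7.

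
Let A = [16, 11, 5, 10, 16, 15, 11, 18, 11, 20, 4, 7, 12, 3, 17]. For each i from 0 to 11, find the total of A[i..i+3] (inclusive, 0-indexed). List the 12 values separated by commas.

16 11 5 10 → sum 42
11 5 10 16 → sum 42
5 10 16 15 → sum 46
10 16 15 11 → sum 52
16 15 11 18 → sum 60
15 11 18 11 → sum 55
11 18 11 20 → sum 60
18 11 20 4 → sum 53
11 20 4 7 → sum 42
20 4 7 12 → sum 43
4 7 12 3 → sum 26
7 12 3 17 → sum 39

42, 42, 46, 52, 60, 55, 60, 53, 42, 43, 26, 39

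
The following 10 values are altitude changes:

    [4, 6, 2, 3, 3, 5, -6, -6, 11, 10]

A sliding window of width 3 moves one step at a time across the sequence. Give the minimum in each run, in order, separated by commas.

(4, 6, 2) → min 2
(6, 2, 3) → min 2
(2, 3, 3) → min 2
(3, 3, 5) → min 3
(3, 5, -6) → min -6
(5, -6, -6) → min -6
(-6, -6, 11) → min -6
(-6, 11, 10) → min -6

2, 2, 2, 3, -6, -6, -6, -6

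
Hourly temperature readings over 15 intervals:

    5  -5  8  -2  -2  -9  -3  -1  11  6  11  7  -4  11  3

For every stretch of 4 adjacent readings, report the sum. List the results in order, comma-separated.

6, -1, -5, -16, -15, -2, 13, 27, 35, 20, 25, 17

5 -5 8 -2 → sum 6
-5 8 -2 -2 → sum -1
8 -2 -2 -9 → sum -5
-2 -2 -9 -3 → sum -16
-2 -9 -3 -1 → sum -15
-9 -3 -1 11 → sum -2
-3 -1 11 6 → sum 13
-1 11 6 11 → sum 27
11 6 11 7 → sum 35
6 11 7 -4 → sum 20
11 7 -4 11 → sum 25
7 -4 11 3 → sum 17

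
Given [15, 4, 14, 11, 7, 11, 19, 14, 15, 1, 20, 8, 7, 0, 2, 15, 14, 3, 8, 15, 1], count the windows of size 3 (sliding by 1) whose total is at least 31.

15 4 14 → sum 33  ≥ 31 ✓
4 14 11 → sum 29
14 11 7 → sum 32  ≥ 31 ✓
11 7 11 → sum 29
7 11 19 → sum 37  ≥ 31 ✓
11 19 14 → sum 44  ≥ 31 ✓
19 14 15 → sum 48  ≥ 31 ✓
14 15 1 → sum 30
15 1 20 → sum 36  ≥ 31 ✓
1 20 8 → sum 29
20 8 7 → sum 35  ≥ 31 ✓
8 7 0 → sum 15
7 0 2 → sum 9
0 2 15 → sum 17
2 15 14 → sum 31  ≥ 31 ✓
15 14 3 → sum 32  ≥ 31 ✓
14 3 8 → sum 25
3 8 15 → sum 26
8 15 1 → sum 24
9 windows satisfy the condition.

9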